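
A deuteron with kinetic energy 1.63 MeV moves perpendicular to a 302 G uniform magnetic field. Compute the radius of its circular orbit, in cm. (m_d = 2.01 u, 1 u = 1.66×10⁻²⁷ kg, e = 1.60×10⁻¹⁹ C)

Convert the energy: K = 1.63 MeV = 2.61×10^-13 J.
v = √(2K/m) = √(2·2.61×10^-13/3.34×10^-27) = 1.25×10^7 m/s.
r = mv/(qB) = (3.34×10^-27)(1.25×10^7) / [(1×1.60×10^-19)(0.0302)] = 8.63 m.

r ≈ 863 cm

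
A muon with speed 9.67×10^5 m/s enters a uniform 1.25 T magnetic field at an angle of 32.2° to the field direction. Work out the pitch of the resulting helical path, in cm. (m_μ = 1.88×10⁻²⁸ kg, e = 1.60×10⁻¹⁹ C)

pitch ≈ 0.483 cm

The velocity component along B is v∥ = v cos32.2° = 8.18×10^5 m/s.
The cyclotron period T = 2πm/(qB) = 5.91×10^-9 s is set by m, q, B alone.
Pitch = v∥·T = (8.18×10^5)(5.91×10^-9) = 4.83×10^-3 m.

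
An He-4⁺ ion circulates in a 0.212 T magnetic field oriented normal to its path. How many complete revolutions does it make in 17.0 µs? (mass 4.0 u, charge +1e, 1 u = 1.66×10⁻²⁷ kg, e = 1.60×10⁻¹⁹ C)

T = 2πm/(qB) = 2π(6.64×10^-27) / [(1×1.60×10^-19)(0.212)] = 1.2300×10^-6 s.
N = t/T = 1.70×10^-5 / 1.2300×10^-6 ≈ 13.82, so 13 complete revolutions.

N = 13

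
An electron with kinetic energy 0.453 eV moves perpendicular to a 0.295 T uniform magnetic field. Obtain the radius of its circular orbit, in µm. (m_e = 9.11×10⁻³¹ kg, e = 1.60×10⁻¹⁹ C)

r ≈ 7.70 µm

Convert the energy: K = 0.453 eV = 7.25×10^-20 J.
v = √(2K/m) = √(2·7.25×10^-20/9.11×10^-31) = 3.99×10^5 m/s.
r = mv/(qB) = (9.11×10^-31)(3.99×10^5) / [(1×1.60×10^-19)(0.295)] = 7.70×10^-6 m.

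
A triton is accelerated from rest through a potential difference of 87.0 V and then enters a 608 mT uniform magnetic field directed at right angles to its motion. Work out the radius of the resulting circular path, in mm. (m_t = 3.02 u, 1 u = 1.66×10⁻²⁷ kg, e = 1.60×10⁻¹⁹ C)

The kinetic energy gained is K = qV = (1×1.60×10^-19)(87.0) = 1.39×10^-17 J.
v = √(2K/m) = 7.45×10^4 m/s.
r = mv/(qB) = (5.01×10^-27)(7.45×10^4) / [(1×1.60×10^-19)(0.608)] = 3.84×10^-3 m.

r ≈ 3.84 mm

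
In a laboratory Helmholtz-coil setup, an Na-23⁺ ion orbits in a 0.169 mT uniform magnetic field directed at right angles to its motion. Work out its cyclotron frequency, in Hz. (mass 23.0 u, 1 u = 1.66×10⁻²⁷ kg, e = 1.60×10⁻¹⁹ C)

f = qB/(2πm) = (1×1.60×10^-19)(1.69×10^-4) / [2π(3.82×10^-26)] = 113 Hz.

f ≈ 113 Hz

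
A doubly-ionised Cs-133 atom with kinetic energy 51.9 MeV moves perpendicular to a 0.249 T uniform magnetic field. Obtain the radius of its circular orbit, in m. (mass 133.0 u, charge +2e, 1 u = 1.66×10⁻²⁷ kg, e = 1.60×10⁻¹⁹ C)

r ≈ 24.0 m

Convert the energy: K = 51.9 MeV = 8.30×10^-12 J.
v = √(2K/m) = √(2·8.30×10^-12/2.21×10^-25) = 8.67×10^6 m/s.
r = mv/(qB) = (2.21×10^-25)(8.67×10^6) / [(2×1.60×10^-19)(0.249)] = 24.0 m.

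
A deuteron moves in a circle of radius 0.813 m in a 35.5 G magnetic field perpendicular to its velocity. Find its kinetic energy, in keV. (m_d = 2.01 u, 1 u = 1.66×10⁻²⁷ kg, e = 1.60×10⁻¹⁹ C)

K ≈ 0.200 keV

v = qBr/m = (1×1.60×10^-19)(3.55×10^-3)(0.813) / (3.34×10^-27) = 1.38×10^5 m/s.
K = ½mv² = 0.5·(3.34×10^-27)·(1.38×10^5)² = 3.20×10^-17 J = 0.200 keV.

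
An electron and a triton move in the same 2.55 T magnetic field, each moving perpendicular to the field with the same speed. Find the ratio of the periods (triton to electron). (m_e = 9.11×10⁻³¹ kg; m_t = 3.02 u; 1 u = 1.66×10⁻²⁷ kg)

ratio ≈ 5500

T = 2πm/(qB) is independent of speed, so T₂/T₁ = (m₂/q₂)/(m₁/q₁).
T_{triton}/T_{electron} = (5.01×10^-27/1e) / (9.11×10^-31/1e) = 5500.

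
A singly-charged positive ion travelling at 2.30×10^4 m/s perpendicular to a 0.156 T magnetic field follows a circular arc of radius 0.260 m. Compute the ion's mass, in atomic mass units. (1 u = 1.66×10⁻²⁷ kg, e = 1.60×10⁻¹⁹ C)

qvB = mv²/r ⇒ m = qBr/v.
m = (1×1.60×10^-19)(0.156)(0.260) / (2.30×10^4) = 2.82×10^-25 kg = 170 u.

m ≈ 170 u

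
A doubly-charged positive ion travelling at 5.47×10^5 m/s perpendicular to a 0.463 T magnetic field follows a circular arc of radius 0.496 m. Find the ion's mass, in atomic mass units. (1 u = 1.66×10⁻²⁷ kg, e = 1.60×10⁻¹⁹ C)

m ≈ 80.9 u

qvB = mv²/r ⇒ m = qBr/v.
m = (2×1.60×10^-19)(0.463)(0.496) / (5.47×10^5) = 1.34×10^-25 kg = 80.9 u.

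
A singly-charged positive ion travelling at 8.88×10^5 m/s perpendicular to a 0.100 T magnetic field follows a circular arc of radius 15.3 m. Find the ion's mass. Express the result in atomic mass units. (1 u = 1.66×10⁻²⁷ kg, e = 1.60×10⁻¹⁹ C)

qvB = mv²/r ⇒ m = qBr/v.
m = (1×1.60×10^-19)(0.100)(15.3) / (8.88×10^5) = 2.76×10^-25 kg = 166 u.

m ≈ 166 u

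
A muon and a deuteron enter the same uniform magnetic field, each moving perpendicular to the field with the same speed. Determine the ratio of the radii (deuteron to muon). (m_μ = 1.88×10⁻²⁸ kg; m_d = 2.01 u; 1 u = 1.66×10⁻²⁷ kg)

r = mv/(qB) ⇒ at equal v, r ∝ m/q.
r_{deuteron}/r_{muon} = 17.7.

ratio ≈ 17.7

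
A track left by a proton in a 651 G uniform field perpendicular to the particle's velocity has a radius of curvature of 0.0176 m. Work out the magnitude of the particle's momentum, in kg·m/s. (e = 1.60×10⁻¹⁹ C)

Since qvB = mv²/r, the momentum p = mv = qBr.
p = (1×1.60×10^-19)(0.0651)(0.0176) = 1.83×10^-22 kg·m/s.

p ≈ 1.83×10^-22 kg·m/s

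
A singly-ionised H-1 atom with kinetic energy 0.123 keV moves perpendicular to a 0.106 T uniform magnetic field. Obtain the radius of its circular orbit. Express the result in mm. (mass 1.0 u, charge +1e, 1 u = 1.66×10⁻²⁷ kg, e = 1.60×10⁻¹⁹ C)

r ≈ 15.1 mm

Convert the energy: K = 0.123 keV = 1.97×10^-17 J.
v = √(2K/m) = √(2·1.97×10^-17/1.66×10^-27) = 1.54×10^5 m/s.
r = mv/(qB) = (1.66×10^-27)(1.54×10^5) / [(1×1.60×10^-19)(0.106)] = 0.0151 m.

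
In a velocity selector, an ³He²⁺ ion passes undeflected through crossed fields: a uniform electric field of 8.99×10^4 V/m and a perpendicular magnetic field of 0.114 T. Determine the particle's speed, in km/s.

v ≈ 789 km/s

For zero net force, qE = qvB, so v = E/B.
v = (8.99×10^4) / (0.114) = 7.89×10^5 m/s.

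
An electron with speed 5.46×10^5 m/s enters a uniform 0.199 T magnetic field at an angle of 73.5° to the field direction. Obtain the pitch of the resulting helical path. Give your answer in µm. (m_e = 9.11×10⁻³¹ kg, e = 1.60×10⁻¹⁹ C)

The velocity component along B is v∥ = v cos73.5° = 1.55×10^5 m/s.
The cyclotron period T = 2πm/(qB) = 1.80×10^-10 s is set by m, q, B alone.
Pitch = v∥·T = (1.55×10^5)(1.80×10^-10) = 2.79×10^-5 m.

pitch ≈ 27.9 µm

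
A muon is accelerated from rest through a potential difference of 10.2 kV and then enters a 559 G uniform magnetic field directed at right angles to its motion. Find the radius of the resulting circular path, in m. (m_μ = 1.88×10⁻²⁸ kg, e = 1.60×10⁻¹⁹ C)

r ≈ 0.0876 m

The kinetic energy gained is K = qV = (1×1.60×10^-19)(1.02×10^4) = 1.63×10^-15 J.
v = √(2K/m) = 4.17×10^6 m/s.
r = mv/(qB) = (1.88×10^-28)(4.17×10^6) / [(1×1.60×10^-19)(0.0559)] = 0.0876 m.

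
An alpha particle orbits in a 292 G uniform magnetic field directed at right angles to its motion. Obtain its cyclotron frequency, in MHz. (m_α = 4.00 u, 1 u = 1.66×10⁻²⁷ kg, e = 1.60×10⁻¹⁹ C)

f = qB/(2πm) = (2×1.60×10^-19)(0.0292) / [2π(6.64×10^-27)] = 2.24×10^5 Hz.

f ≈ 0.224 MHz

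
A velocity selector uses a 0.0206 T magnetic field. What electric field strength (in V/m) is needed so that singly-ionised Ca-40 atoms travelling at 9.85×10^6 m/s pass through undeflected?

E ≈ 2.03×10^5 V/m

qE = qvB ⇒ E = vB = (9.85×10^6)(0.0206) = 2.03×10^5 V/m.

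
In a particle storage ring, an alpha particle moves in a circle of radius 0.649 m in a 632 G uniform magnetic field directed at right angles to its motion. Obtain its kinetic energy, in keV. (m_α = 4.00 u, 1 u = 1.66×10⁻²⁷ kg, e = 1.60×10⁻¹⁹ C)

K ≈ 81.1 keV

v = qBr/m = (2×1.60×10^-19)(0.0632)(0.649) / (6.64×10^-27) = 1.98×10^6 m/s.
K = ½mv² = 0.5·(6.64×10^-27)·(1.98×10^6)² = 1.30×10^-14 J = 81.1 keV.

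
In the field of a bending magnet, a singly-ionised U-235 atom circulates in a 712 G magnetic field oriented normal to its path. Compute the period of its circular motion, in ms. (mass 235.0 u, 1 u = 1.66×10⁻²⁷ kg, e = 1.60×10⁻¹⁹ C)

T ≈ 0.215 ms

The cyclotron period is independent of speed: T = 2πm/(qB).
T = 2π(3.90×10^-25) / [(1×1.60×10^-19)(0.0712)] = 2.15×10^-4 s.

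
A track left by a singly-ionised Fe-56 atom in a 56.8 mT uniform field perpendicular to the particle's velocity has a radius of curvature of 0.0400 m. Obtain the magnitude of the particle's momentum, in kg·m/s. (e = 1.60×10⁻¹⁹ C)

p ≈ 3.64×10^-22 kg·m/s

Since qvB = mv²/r, the momentum p = mv = qBr.
p = (1×1.60×10^-19)(0.0568)(0.0400) = 3.64×10^-22 kg·m/s.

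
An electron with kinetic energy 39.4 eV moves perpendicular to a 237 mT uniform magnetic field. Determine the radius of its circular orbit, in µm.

r ≈ 89.4 µm

Convert the energy: K = 39.4 eV = 6.30×10^-18 J.
v = √(2K/m) = √(2·6.30×10^-18/9.11×10^-31) = 3.72×10^6 m/s.
r = mv/(qB) = (9.11×10^-31)(3.72×10^6) / [(1×1.60×10^-19)(0.237)] = 8.94×10^-5 m.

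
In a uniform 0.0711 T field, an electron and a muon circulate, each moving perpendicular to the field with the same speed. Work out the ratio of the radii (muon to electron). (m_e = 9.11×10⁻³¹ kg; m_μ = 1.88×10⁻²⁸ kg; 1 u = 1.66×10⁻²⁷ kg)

r = mv/(qB) ⇒ at equal v, r ∝ m/q.
r_{muon}/r_{electron} = 206.

ratio ≈ 206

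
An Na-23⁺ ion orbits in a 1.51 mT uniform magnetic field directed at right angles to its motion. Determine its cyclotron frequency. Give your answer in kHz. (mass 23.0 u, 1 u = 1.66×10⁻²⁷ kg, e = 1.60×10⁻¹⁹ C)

f = qB/(2πm) = (1×1.60×10^-19)(1.51×10^-3) / [2π(3.82×10^-26)] = 1010 Hz.

f ≈ 1.01 kHz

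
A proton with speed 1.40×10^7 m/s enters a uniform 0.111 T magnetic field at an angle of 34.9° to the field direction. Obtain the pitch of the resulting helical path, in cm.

The velocity component along B is v∥ = v cos34.9° = 1.15×10^7 m/s.
The cyclotron period T = 2πm/(qB) = 5.91×10^-7 s is set by m, q, B alone.
Pitch = v∥·T = (1.15×10^7)(5.91×10^-7) = 6.78 m.

pitch ≈ 678 cm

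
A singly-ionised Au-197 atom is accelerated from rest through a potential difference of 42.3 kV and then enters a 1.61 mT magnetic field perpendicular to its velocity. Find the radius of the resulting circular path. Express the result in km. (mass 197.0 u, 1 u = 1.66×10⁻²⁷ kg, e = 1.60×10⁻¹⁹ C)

r ≈ 0.258 km

The kinetic energy gained is K = qV = (1×1.60×10^-19)(4.23×10^4) = 6.77×10^-15 J.
v = √(2K/m) = 2.03×10^5 m/s.
r = mv/(qB) = (3.27×10^-25)(2.03×10^5) / [(1×1.60×10^-19)(1.61×10^-3)] = 258 m.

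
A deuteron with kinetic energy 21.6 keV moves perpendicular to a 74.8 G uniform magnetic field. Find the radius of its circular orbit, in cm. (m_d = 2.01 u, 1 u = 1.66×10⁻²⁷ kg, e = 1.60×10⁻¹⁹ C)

r ≈ 401 cm

Convert the energy: K = 21.6 keV = 3.46×10^-15 J.
v = √(2K/m) = √(2·3.46×10^-15/3.34×10^-27) = 1.44×10^6 m/s.
r = mv/(qB) = (3.34×10^-27)(1.44×10^6) / [(1×1.60×10^-19)(7.48×10^-3)] = 4.01 m.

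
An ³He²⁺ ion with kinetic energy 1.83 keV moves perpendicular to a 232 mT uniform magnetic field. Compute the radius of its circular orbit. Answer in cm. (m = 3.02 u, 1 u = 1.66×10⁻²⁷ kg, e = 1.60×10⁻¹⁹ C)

r ≈ 2.31 cm

Convert the energy: K = 1.83 keV = 2.93×10^-16 J.
v = √(2K/m) = √(2·2.93×10^-16/5.01×10^-27) = 3.42×10^5 m/s.
r = mv/(qB) = (5.01×10^-27)(3.42×10^5) / [(2×1.60×10^-19)(0.232)] = 0.0231 m.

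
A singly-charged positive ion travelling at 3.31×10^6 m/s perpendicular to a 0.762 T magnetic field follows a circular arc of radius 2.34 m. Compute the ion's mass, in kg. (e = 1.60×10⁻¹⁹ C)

m ≈ 8.62×10^-26 kg

qvB = mv²/r ⇒ m = qBr/v.
m = (1×1.60×10^-19)(0.762)(2.34) / (3.31×10^6) = 8.62×10^-26 kg.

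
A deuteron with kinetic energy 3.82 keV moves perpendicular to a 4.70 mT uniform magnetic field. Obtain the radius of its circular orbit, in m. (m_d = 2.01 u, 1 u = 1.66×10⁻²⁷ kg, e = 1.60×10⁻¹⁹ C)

r ≈ 2.69 m

Convert the energy: K = 3.82 keV = 6.11×10^-16 J.
v = √(2K/m) = √(2·6.11×10^-16/3.34×10^-27) = 6.05×10^5 m/s.
r = mv/(qB) = (3.34×10^-27)(6.05×10^5) / [(1×1.60×10^-19)(4.70×10^-3)] = 2.69 m.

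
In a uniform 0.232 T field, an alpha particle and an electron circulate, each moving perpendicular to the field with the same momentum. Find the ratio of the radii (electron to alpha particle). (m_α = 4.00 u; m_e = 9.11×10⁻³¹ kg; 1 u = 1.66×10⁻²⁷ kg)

ratio ≈ 2.00

r = p/(qB) ⇒ at equal p, r ∝ 1/q.
r_{electron}/r_{alpha particle} = 2.00.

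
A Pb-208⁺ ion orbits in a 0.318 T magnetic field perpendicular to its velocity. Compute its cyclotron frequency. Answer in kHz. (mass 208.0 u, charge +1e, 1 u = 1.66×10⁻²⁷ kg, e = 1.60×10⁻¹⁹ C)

f = qB/(2πm) = (1×1.60×10^-19)(0.318) / [2π(3.45×10^-25)] = 2.35×10^4 Hz.

f ≈ 23.5 kHz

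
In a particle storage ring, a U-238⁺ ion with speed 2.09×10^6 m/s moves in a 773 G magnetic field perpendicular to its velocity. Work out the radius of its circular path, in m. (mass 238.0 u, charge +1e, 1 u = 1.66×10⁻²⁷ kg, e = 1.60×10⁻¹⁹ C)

The magnetic force provides the centripetal force: qvB = mv²/r, so r = mv/(qB).
r = (3.95×10^-25 kg)(2.09×10^6 m/s) / [(1×1.60×10^-19 C)(0.0773 T)] = 66.8 m.

r ≈ 66.8 m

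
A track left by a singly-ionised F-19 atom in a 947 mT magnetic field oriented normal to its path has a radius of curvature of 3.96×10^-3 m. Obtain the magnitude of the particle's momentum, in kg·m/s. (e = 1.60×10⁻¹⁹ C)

Since qvB = mv²/r, the momentum p = mv = qBr.
p = (1×1.60×10^-19)(0.947)(3.96×10^-3) = 6.00×10^-22 kg·m/s.

p ≈ 6.00×10^-22 kg·m/s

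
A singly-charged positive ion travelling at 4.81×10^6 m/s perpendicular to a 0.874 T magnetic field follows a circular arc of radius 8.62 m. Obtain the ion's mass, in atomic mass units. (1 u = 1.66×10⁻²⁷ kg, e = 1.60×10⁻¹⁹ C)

m ≈ 151 u

qvB = mv²/r ⇒ m = qBr/v.
m = (1×1.60×10^-19)(0.874)(8.62) / (4.81×10^6) = 2.51×10^-25 kg = 151 u.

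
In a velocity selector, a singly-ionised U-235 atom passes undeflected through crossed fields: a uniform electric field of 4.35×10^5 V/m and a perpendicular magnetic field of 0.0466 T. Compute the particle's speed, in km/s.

For zero net force, qE = qvB, so v = E/B.
v = (4.35×10^5) / (0.0466) = 9.33×10^6 m/s.

v ≈ 9330 km/s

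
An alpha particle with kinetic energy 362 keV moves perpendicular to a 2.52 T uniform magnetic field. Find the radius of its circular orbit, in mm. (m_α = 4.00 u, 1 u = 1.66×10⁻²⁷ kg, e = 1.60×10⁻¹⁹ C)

Convert the energy: K = 362 keV = 5.79×10^-14 J.
v = √(2K/m) = √(2·5.79×10^-14/6.64×10^-27) = 4.18×10^6 m/s.
r = mv/(qB) = (6.64×10^-27)(4.18×10^6) / [(2×1.60×10^-19)(2.52)] = 0.0344 m.

r ≈ 34.4 mm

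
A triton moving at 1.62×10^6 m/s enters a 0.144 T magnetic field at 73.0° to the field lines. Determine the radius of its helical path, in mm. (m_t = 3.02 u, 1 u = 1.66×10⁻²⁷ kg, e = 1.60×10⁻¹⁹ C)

Only the perpendicular component v⊥ = v sin73.0° = 1.55×10^6 m/s is bent by the field.
r = m v⊥ /(qB) = (5.01×10^-27)(1.55×10^6) / [(1×1.60×10^-19)(0.144)] = 0.337 m.

r ≈ 337 mm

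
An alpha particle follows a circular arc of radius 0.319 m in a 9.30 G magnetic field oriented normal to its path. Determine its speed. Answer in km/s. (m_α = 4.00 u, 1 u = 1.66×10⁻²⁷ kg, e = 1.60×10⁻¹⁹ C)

From qvB = mv²/r, v = qBr/m.
v = (2×1.60×10^-19)(9.30×10^-4)(0.319) / (6.64×10^-27) = 1.43×10^4 m/s.

v ≈ 14.3 km/s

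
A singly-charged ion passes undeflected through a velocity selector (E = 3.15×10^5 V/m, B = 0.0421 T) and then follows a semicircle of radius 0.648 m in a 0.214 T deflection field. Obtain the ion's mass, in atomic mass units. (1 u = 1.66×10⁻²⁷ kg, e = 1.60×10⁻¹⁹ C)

v = E/B₁ = 7.48×10^6 m/s.
From r = mv/(qB₂), m = qB₂r/v = (1×1.60×10^-19)(0.214)(0.648) / (7.48×10^6) = 2.97×10^-27 kg.
In atomic mass units: m = 2.97×10^-27 / 1.66×10^-27 = 1.79 u.

m ≈ 1.79 u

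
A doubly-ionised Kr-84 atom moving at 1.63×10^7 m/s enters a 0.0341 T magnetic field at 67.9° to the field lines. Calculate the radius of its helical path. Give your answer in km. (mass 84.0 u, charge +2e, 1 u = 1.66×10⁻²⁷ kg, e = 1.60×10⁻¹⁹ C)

Only the perpendicular component v⊥ = v sin67.9° = 1.51×10^7 m/s is bent by the field.
r = m v⊥ /(qB) = (1.39×10^-25)(1.51×10^7) / [(2×1.60×10^-19)(0.0341)] = 193 m.

r ≈ 0.193 km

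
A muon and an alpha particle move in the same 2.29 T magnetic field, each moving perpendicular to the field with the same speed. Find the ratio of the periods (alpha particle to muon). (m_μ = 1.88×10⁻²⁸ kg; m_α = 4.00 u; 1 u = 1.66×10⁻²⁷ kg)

T = 2πm/(qB) is independent of speed, so T₂/T₁ = (m₂/q₂)/(m₁/q₁).
T_{alpha particle}/T_{muon} = (6.64×10^-27/2e) / (1.88×10^-28/1e) = 17.7.

ratio ≈ 17.7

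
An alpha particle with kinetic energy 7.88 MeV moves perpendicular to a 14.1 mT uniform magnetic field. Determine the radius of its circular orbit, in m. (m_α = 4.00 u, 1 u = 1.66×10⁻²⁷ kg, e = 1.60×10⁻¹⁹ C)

Convert the energy: K = 7.88 MeV = 1.26×10^-12 J.
v = √(2K/m) = √(2·1.26×10^-12/6.64×10^-27) = 1.95×10^7 m/s.
r = mv/(qB) = (6.64×10^-27)(1.95×10^7) / [(2×1.60×10^-19)(0.0141)] = 28.7 m.

r ≈ 28.7 m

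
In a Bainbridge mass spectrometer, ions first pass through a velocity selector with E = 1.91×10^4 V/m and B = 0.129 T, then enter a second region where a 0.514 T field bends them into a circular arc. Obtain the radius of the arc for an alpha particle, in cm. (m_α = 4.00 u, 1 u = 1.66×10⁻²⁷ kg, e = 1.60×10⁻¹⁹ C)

r ≈ 0.598 cm

The selector passes v = E/B = 1.91×10^4/0.129 = 1.48×10^5 m/s.
In the deflection region, r = mv/(qB₂) = (6.64×10^-27)(1.48×10^5) / [(2×1.60×10^-19)(0.514)] = 5.98×10^-3 m.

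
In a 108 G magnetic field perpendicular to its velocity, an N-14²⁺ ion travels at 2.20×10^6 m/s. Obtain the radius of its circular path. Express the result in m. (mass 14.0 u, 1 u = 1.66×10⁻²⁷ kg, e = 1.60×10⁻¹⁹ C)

The magnetic force provides the centripetal force: qvB = mv²/r, so r = mv/(qB).
r = (2.32×10^-26 kg)(2.20×10^6 m/s) / [(2×1.60×10^-19 C)(0.0108 T)] = 14.8 m.

r ≈ 14.8 m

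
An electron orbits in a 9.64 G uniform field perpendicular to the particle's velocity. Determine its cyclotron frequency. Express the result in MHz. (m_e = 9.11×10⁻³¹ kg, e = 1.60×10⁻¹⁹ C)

f ≈ 26.9 MHz

f = qB/(2πm) = (1×1.60×10^-19)(9.64×10^-4) / [2π(9.11×10^-31)] = 2.69×10^7 Hz.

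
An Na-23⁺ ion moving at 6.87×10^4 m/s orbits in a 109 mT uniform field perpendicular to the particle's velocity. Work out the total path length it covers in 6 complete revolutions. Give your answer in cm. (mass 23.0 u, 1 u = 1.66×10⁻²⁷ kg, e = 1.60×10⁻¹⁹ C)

r = mv/(qB) = 0.150 m, so one revolution covers 2πr = 0.945 m.
In 6 revolutions: L = 6·2πr = 5.67 m.

L ≈ 567 cm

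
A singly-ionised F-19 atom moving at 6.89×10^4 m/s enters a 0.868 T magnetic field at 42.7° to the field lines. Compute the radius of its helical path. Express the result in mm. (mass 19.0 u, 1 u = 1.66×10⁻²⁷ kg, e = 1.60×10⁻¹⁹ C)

r ≈ 10.6 mm

Only the perpendicular component v⊥ = v sin42.7° = 4.67×10^4 m/s is bent by the field.
r = m v⊥ /(qB) = (3.15×10^-26)(4.67×10^4) / [(1×1.60×10^-19)(0.868)] = 0.0106 m.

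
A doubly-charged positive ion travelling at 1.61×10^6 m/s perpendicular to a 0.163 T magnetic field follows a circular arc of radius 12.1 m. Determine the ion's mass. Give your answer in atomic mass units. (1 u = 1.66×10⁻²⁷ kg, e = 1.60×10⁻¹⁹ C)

m ≈ 236 u

qvB = mv²/r ⇒ m = qBr/v.
m = (2×1.60×10^-19)(0.163)(12.1) / (1.61×10^6) = 3.92×10^-25 kg = 236 u.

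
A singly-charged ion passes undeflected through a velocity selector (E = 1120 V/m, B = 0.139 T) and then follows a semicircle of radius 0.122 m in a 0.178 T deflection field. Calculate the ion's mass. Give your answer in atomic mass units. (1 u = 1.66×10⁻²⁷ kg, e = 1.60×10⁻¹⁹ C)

v = E/B₁ = 8060 m/s.
From r = mv/(qB₂), m = qB₂r/v = (1×1.60×10^-19)(0.178)(0.122) / (8060) = 4.31×10^-25 kg.
In atomic mass units: m = 4.31×10^-25 / 1.66×10^-27 = 260 u.

m ≈ 260 u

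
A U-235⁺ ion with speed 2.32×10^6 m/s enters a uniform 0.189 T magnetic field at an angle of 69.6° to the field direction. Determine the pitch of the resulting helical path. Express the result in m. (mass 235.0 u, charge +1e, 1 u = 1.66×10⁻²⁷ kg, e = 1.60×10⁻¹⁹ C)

pitch ≈ 65.5 m

The velocity component along B is v∥ = v cos69.6° = 8.09×10^5 m/s.
The cyclotron period T = 2πm/(qB) = 8.11×10^-5 s is set by m, q, B alone.
Pitch = v∥·T = (8.09×10^5)(8.11×10^-5) = 65.5 m.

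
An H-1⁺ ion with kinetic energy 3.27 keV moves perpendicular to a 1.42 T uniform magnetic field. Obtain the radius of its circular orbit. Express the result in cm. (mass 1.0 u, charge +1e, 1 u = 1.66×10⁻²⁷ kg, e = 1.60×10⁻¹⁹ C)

Convert the energy: K = 3.27 keV = 5.23×10^-16 J.
v = √(2K/m) = √(2·5.23×10^-16/1.66×10^-27) = 7.94×10^5 m/s.
r = mv/(qB) = (1.66×10^-27)(7.94×10^5) / [(1×1.60×10^-19)(1.42)] = 5.80×10^-3 m.

r ≈ 0.580 cm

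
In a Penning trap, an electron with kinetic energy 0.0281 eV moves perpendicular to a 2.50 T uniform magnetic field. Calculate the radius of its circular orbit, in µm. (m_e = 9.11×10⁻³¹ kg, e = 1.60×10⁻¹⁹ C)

Convert the energy: K = 0.0281 eV = 4.50×10^-21 J.
v = √(2K/m) = √(2·4.50×10^-21/9.11×10^-31) = 9.94×10^4 m/s.
r = mv/(qB) = (9.11×10^-31)(9.94×10^4) / [(1×1.60×10^-19)(2.50)] = 2.26×10^-7 m.

r ≈ 0.226 µm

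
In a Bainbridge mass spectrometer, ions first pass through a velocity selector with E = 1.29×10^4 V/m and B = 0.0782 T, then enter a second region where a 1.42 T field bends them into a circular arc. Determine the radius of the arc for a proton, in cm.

The selector passes v = E/B = 1.29×10^4/0.0782 = 1.65×10^5 m/s.
In the deflection region, r = mv/(qB₂) = (1.67×10^-27)(1.65×10^5) / [(1×1.60×10^-19)(1.42)] = 1.21×10^-3 m.

r ≈ 0.121 cm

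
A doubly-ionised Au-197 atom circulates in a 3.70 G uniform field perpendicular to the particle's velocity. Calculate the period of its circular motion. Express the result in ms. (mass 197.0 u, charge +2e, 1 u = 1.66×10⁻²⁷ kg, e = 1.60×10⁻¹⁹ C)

T ≈ 17.4 ms

The cyclotron period is independent of speed: T = 2πm/(qB).
T = 2π(3.27×10^-25) / [(2×1.60×10^-19)(3.70×10^-4)] = 0.0174 s.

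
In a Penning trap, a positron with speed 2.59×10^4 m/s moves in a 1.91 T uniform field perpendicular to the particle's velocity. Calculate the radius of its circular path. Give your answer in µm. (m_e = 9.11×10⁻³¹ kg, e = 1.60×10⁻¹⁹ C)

The magnetic force provides the centripetal force: qvB = mv²/r, so r = mv/(qB).
r = (9.11×10^-31 kg)(2.59×10^4 m/s) / [(1×1.60×10^-19 C)(1.91 T)] = 7.72×10^-8 m.

r ≈ 0.0772 µm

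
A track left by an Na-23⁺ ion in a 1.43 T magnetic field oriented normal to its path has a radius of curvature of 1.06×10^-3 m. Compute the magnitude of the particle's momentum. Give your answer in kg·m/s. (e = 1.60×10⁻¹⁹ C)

p ≈ 2.43×10^-22 kg·m/s

Since qvB = mv²/r, the momentum p = mv = qBr.
p = (1×1.60×10^-19)(1.43)(1.06×10^-3) = 2.43×10^-22 kg·m/s.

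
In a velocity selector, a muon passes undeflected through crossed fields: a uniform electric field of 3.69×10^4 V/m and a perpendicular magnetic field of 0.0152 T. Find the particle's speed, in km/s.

For zero net force, qE = qvB, so v = E/B.
v = (3.69×10^4) / (0.0152) = 2.43×10^6 m/s.

v ≈ 2430 km/s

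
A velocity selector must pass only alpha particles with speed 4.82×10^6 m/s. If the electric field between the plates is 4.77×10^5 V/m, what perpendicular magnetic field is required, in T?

B ≈ 0.0990 T

qE = qvB ⇒ B = E/v = (4.77×10^5) / (4.82×10^6) = 0.0990 T.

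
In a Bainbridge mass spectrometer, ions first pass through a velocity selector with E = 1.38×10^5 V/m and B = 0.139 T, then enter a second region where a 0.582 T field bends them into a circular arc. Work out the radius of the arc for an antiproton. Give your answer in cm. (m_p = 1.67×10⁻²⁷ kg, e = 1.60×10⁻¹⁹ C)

r ≈ 1.78 cm

The selector passes v = E/B = 1.38×10^5/0.139 = 9.93×10^5 m/s.
In the deflection region, r = mv/(qB₂) = (1.67×10^-27)(9.93×10^5) / [(1×1.60×10^-19)(0.582)] = 0.0178 m.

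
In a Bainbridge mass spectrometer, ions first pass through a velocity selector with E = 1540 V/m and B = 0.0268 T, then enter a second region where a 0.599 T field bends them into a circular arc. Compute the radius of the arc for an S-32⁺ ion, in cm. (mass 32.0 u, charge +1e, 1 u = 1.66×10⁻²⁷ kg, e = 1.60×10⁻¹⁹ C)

r ≈ 3.18 cm

The selector passes v = E/B = 1540/0.0268 = 5.75×10^4 m/s.
In the deflection region, r = mv/(qB₂) = (5.31×10^-26)(5.75×10^4) / [(1×1.60×10^-19)(0.599)] = 0.0318 m.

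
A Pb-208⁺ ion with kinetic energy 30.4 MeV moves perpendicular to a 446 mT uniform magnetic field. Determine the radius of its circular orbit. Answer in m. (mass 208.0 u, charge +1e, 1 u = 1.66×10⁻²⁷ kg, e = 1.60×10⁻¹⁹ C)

r ≈ 25.7 m

Convert the energy: K = 30.4 MeV = 4.86×10^-12 J.
v = √(2K/m) = √(2·4.86×10^-12/3.45×10^-25) = 5.31×10^6 m/s.
r = mv/(qB) = (3.45×10^-25)(5.31×10^6) / [(1×1.60×10^-19)(0.446)] = 25.7 m.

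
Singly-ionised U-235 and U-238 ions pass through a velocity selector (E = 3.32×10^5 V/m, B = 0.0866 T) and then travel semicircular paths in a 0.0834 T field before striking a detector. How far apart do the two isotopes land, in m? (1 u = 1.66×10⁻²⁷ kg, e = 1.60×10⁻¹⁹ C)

Both emerge at v = E/B₁ = 3.83×10^6 m/s.
r = mv/(qB₂), so r₁ = 112.08 m and r₂ = 113.51 m, giving Δr = 1.43 m.
After a semicircle each ion lands a diameter 2r from the entry slit, so the separation is 2Δr = 2.86 m.

Δd ≈ 2.86 m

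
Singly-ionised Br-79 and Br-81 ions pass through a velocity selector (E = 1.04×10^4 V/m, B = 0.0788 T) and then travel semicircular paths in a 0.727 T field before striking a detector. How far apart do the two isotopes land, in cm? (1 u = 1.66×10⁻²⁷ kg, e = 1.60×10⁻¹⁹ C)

Both emerge at v = E/B₁ = 1.32×10^5 m/s.
r = mv/(qB₂), so r₁ = 0.14879 m and r₂ = 0.15256 m, giving Δr = 3.77×10^-3 m.
After a semicircle each ion lands a diameter 2r from the entry slit, so the separation is 2Δr = 7.53×10^-3 m.

Δd ≈ 0.753 cm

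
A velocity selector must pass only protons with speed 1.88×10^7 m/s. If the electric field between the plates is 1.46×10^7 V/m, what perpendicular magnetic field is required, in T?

B ≈ 0.777 T

qE = qvB ⇒ B = E/v = (1.46×10^7) / (1.88×10^7) = 0.777 T.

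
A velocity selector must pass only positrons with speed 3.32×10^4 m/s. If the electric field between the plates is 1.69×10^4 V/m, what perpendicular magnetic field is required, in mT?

qE = qvB ⇒ B = E/v = (1.69×10^4) / (3.32×10^4) = 0.509 T.

B ≈ 509 mT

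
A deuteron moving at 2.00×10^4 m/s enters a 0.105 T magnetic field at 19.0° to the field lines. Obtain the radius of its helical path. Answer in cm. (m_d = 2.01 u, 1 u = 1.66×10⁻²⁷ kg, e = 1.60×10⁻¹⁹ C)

Only the perpendicular component v⊥ = v sin19.0° = 6510 m/s is bent by the field.
r = m v⊥ /(qB) = (3.34×10^-27)(6510) / [(1×1.60×10^-19)(0.105)] = 1.29×10^-3 m.

r ≈ 0.129 cm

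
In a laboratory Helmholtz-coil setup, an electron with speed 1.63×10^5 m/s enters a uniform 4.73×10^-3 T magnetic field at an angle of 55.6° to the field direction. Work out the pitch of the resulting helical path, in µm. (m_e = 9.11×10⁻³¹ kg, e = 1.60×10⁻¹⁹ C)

pitch ≈ 697 µm

The velocity component along B is v∥ = v cos55.6° = 9.21×10^4 m/s.
The cyclotron period T = 2πm/(qB) = 7.56×10^-9 s is set by m, q, B alone.
Pitch = v∥·T = (9.21×10^4)(7.56×10^-9) = 6.97×10^-4 m.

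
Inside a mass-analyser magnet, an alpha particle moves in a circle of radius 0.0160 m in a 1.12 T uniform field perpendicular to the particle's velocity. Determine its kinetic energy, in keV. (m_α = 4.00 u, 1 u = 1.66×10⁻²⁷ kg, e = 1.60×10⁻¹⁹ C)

v = qBr/m = (2×1.60×10^-19)(1.12)(0.0160) / (6.64×10^-27) = 8.64×10^5 m/s.
K = ½mv² = 0.5·(6.64×10^-27)·(8.64×10^5)² = 2.48×10^-15 J = 15.5 keV.

K ≈ 15.5 keV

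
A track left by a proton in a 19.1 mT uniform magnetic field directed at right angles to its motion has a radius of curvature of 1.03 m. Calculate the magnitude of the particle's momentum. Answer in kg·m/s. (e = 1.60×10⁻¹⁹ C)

p ≈ 3.15×10^-21 kg·m/s

Since qvB = mv²/r, the momentum p = mv = qBr.
p = (1×1.60×10^-19)(0.0191)(1.03) = 3.15×10^-21 kg·m/s.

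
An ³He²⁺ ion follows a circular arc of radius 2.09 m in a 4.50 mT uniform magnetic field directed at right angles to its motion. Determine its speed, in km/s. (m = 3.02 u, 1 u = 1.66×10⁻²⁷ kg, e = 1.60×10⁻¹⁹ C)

From qvB = mv²/r, v = qBr/m.
v = (2×1.60×10^-19)(4.50×10^-3)(2.09) / (5.01×10^-27) = 6.00×10^5 m/s.

v ≈ 600 km/s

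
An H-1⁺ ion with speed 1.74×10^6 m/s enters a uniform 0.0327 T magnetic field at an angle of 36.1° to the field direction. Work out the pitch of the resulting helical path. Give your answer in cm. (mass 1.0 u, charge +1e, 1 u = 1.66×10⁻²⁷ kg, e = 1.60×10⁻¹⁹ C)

The velocity component along B is v∥ = v cos36.1° = 1.41×10^6 m/s.
The cyclotron period T = 2πm/(qB) = 1.99×10^-6 s is set by m, q, B alone.
Pitch = v∥·T = (1.41×10^6)(1.99×10^-6) = 2.80 m.

pitch ≈ 280 cm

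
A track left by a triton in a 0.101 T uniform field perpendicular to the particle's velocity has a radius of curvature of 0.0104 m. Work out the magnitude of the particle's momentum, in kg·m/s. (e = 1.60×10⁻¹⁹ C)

Since qvB = mv²/r, the momentum p = mv = qBr.
p = (1×1.60×10^-19)(0.101)(0.0104) = 1.68×10^-22 kg·m/s.

p ≈ 1.68×10^-22 kg·m/s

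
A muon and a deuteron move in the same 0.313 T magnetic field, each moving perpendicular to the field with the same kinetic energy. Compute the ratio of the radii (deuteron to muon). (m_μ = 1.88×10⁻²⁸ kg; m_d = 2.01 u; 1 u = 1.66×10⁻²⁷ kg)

r = √(2mK)/(qB) ⇒ at equal K, r ∝ √m/q.
r_{deuteron}/r_{muon} = 4.21.

ratio ≈ 4.21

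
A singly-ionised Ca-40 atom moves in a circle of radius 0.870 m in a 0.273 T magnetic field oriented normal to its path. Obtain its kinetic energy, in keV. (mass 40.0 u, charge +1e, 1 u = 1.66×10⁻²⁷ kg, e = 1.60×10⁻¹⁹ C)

v = qBr/m = (1×1.60×10^-19)(0.273)(0.870) / (6.64×10^-26) = 5.72×10^5 m/s.
K = ½mv² = 0.5·(6.64×10^-26)·(5.72×10^5)² = 1.09×10^-14 J = 68.0 keV.

K ≈ 68.0 keV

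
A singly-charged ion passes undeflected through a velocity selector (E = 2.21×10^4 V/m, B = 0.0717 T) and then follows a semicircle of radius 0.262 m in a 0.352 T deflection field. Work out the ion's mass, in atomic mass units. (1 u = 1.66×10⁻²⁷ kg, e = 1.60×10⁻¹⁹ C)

v = E/B₁ = 3.08×10^5 m/s.
From r = mv/(qB₂), m = qB₂r/v = (1×1.60×10^-19)(0.352)(0.262) / (3.08×10^5) = 4.79×10^-26 kg.
In atomic mass units: m = 4.79×10^-26 / 1.66×10^-27 = 28.8 u.

m ≈ 28.8 u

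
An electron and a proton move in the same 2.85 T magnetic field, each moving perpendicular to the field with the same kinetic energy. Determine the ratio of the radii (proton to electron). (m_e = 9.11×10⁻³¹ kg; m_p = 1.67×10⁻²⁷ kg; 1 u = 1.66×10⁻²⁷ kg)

ratio ≈ 42.8

r = √(2mK)/(qB) ⇒ at equal K, r ∝ √m/q.
r_{proton}/r_{electron} = 42.8.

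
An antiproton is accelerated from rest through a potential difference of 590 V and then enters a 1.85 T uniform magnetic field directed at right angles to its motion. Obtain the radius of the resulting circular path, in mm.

r ≈ 1.90 mm

The kinetic energy gained is K = qV = (1×1.60×10^-19)(590) = 9.44×10^-17 J.
v = √(2K/m) = 3.36×10^5 m/s.
r = mv/(qB) = (1.67×10^-27)(3.36×10^5) / [(1×1.60×10^-19)(1.85)] = 1.90×10^-3 m.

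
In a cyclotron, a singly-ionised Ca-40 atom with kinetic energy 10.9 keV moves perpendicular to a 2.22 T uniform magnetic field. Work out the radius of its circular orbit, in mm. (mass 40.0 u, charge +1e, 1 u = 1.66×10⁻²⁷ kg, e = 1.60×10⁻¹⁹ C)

r ≈ 42.8 mm

Convert the energy: K = 10.9 keV = 1.74×10^-15 J.
v = √(2K/m) = √(2·1.74×10^-15/6.64×10^-26) = 2.29×10^5 m/s.
r = mv/(qB) = (6.64×10^-26)(2.29×10^5) / [(1×1.60×10^-19)(2.22)] = 0.0428 m.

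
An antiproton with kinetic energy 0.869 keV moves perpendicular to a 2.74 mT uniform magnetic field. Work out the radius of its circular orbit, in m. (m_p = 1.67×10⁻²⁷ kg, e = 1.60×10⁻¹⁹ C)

Convert the energy: K = 0.869 keV = 1.39×10^-16 J.
v = √(2K/m) = √(2·1.39×10^-16/1.67×10^-27) = 4.08×10^5 m/s.
r = mv/(qB) = (1.67×10^-27)(4.08×10^5) / [(1×1.60×10^-19)(2.74×10^-3)] = 1.55 m.

r ≈ 1.55 m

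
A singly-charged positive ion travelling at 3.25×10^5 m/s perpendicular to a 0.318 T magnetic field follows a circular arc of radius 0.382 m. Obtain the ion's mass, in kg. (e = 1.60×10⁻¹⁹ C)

m ≈ 5.98×10^-26 kg

qvB = mv²/r ⇒ m = qBr/v.
m = (1×1.60×10^-19)(0.318)(0.382) / (3.25×10^5) = 5.98×10^-26 kg.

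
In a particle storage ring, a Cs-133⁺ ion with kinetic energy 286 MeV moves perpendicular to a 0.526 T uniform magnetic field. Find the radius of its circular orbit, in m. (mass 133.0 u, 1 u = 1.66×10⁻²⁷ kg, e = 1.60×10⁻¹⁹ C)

r ≈ 53.4 m

Convert the energy: K = 286 MeV = 4.58×10^-11 J.
v = √(2K/m) = √(2·4.58×10^-11/2.21×10^-25) = 2.04×10^7 m/s.
r = mv/(qB) = (2.21×10^-25)(2.04×10^7) / [(1×1.60×10^-19)(0.526)] = 53.4 m.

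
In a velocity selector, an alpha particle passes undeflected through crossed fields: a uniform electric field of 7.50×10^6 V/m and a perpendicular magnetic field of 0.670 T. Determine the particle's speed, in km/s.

v ≈ 11200 km/s

For zero net force, qE = qvB, so v = E/B.
v = (7.50×10^6) / (0.670) = 1.12×10^7 m/s.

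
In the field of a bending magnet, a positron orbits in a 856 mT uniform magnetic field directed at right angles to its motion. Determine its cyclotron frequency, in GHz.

f = qB/(2πm) = (1×1.60×10^-19)(0.856) / [2π(9.11×10^-31)] = 2.39×10^10 Hz.

f ≈ 23.9 GHz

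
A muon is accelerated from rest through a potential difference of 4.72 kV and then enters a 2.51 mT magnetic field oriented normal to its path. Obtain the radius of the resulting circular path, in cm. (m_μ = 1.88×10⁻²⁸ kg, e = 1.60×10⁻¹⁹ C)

The kinetic energy gained is K = qV = (1×1.60×10^-19)(4720) = 7.55×10^-16 J.
v = √(2K/m) = 2.83×10^6 m/s.
r = mv/(qB) = (1.88×10^-28)(2.83×10^6) / [(1×1.60×10^-19)(2.51×10^-3)] = 1.33 m.

r ≈ 133 cm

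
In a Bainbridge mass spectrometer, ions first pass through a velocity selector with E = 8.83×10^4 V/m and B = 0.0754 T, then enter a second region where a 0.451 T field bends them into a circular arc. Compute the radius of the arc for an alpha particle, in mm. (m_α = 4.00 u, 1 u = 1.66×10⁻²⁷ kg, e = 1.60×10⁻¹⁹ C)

r ≈ 53.9 mm

The selector passes v = E/B = 8.83×10^4/0.0754 = 1.17×10^6 m/s.
In the deflection region, r = mv/(qB₂) = (6.64×10^-27)(1.17×10^6) / [(2×1.60×10^-19)(0.451)] = 0.0539 m.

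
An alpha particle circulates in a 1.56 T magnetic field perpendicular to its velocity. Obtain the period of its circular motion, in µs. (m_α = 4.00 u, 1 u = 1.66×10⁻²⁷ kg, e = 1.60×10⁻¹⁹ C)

The cyclotron period is independent of speed: T = 2πm/(qB).
T = 2π(6.64×10^-27) / [(2×1.60×10^-19)(1.56)] = 8.36×10^-8 s.

T ≈ 0.0836 µs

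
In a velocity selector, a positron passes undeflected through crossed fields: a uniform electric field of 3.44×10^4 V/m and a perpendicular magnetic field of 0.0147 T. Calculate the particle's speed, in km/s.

v ≈ 2340 km/s

For zero net force, qE = qvB, so v = E/B.
v = (3.44×10^4) / (0.0147) = 2.34×10^6 m/s.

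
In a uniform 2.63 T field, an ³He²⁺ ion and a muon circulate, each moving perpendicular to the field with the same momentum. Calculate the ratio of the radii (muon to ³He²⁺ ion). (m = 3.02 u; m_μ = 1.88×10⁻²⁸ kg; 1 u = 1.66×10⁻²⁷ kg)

ratio ≈ 2.00

r = p/(qB) ⇒ at equal p, r ∝ 1/q.
r_{muon}/r_{³He²⁺ ion} = 2.00.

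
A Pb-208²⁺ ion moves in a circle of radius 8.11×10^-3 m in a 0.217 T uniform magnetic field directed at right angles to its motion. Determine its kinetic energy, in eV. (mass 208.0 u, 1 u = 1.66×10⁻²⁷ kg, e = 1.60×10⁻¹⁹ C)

K ≈ 2.87 eV

v = qBr/m = (2×1.60×10^-19)(0.217)(8.11×10^-3) / (3.45×10^-25) = 1630 m/s.
K = ½mv² = 0.5·(3.45×10^-25)·(1630)² = 4.59×10^-19 J = 2.87 eV.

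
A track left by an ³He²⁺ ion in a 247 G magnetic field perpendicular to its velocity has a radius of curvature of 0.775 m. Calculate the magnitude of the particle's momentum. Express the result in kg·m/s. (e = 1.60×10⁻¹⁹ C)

p ≈ 6.13×10^-21 kg·m/s

Since qvB = mv²/r, the momentum p = mv = qBr.
p = (2×1.60×10^-19)(0.0247)(0.775) = 6.13×10^-21 kg·m/s.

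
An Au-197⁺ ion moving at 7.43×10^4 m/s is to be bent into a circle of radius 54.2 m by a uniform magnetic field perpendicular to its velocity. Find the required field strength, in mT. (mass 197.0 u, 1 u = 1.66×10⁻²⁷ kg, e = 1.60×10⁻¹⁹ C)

B ≈ 2.80 mT

qvB = mv²/r gives B = mv/(qr).
B = (3.27×10^-25)(7.43×10^4) / [(1×1.60×10^-19)(54.2)] = 2.80×10^-3 T.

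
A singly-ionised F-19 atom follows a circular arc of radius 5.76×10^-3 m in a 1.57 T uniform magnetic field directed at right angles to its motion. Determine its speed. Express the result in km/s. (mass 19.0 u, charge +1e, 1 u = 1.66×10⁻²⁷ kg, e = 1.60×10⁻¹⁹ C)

From qvB = mv²/r, v = qBr/m.
v = (1×1.60×10^-19)(1.57)(5.76×10^-3) / (3.15×10^-26) = 4.59×10^4 m/s.

v ≈ 45.9 km/s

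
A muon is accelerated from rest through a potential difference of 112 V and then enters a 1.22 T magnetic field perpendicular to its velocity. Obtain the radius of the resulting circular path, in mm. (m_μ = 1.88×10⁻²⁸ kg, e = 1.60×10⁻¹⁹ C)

r ≈ 0.421 mm

The kinetic energy gained is K = qV = (1×1.60×10^-19)(112) = 1.79×10^-17 J.
v = √(2K/m) = 4.37×10^5 m/s.
r = mv/(qB) = (1.88×10^-28)(4.37×10^5) / [(1×1.60×10^-19)(1.22)] = 4.21×10^-4 m.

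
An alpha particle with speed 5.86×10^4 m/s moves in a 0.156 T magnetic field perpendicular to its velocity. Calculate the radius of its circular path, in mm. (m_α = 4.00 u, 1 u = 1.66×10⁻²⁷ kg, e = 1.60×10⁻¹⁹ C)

The magnetic force provides the centripetal force: qvB = mv²/r, so r = mv/(qB).
r = (6.64×10^-27 kg)(5.86×10^4 m/s) / [(2×1.60×10^-19 C)(0.156 T)] = 7.79×10^-3 m.

r ≈ 7.79 mm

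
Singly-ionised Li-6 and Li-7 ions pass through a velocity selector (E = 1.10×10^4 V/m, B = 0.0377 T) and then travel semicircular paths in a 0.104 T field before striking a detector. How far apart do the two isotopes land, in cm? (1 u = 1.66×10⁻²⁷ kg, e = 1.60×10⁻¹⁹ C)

Δd ≈ 5.82 cm

Both emerge at v = E/B₁ = 2.92×10^5 m/s.
r = mv/(qB₂), so r₁ = 0.1746 m and r₂ = 0.2038 m, giving Δr = 0.0291 m.
After a semicircle each ion lands a diameter 2r from the entry slit, so the separation is 2Δr = 0.0582 m.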